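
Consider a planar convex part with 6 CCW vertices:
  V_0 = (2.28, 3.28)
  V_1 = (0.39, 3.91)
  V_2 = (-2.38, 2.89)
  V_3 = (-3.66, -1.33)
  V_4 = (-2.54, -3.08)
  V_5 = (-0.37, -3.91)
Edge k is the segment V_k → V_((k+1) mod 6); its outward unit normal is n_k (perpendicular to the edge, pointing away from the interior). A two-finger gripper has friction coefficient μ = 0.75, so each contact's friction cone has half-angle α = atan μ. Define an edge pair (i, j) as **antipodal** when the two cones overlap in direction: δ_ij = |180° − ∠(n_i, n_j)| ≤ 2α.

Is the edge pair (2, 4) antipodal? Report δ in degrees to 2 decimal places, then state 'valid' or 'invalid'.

δ = 94.06°, invalid

α = atan 0.75 = 36.87°;  2α = 73.74°
edge 2: e_2 = (-1.28, -4.22);  n_2 = (-0.9569, +0.2903)
edge 4: e_4 = (+2.17, -0.83);  n_4 = (-0.3572, -0.9340)
∠(n_2, n_4) = 85.94°
δ = |180° − 85.94°| = 94.06°
94.06° > 2α = 73.74°  →  invalid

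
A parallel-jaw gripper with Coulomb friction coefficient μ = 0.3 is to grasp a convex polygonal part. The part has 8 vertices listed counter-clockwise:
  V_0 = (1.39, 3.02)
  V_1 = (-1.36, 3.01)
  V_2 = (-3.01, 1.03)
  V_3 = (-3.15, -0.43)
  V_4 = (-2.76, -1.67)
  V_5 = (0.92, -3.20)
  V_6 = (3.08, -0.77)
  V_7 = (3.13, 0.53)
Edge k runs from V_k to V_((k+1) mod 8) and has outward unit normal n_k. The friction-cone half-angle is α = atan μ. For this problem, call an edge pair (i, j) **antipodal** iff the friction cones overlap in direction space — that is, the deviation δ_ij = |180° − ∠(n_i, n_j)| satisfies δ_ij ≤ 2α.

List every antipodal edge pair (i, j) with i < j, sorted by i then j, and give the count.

α = atan 0.3 = 16.70°;  2α = 33.40°
n_0 = (-0.0036, +1.0000)
n_1 = (-0.7682, +0.6402)
n_2 = (-0.9954, +0.0955)
n_3 = (-0.9539, -0.3000)
n_4 = (-0.3839, -0.9234)
n_5 = (+0.7474, -0.6644)
n_6 = (+0.9993, -0.0384)
n_7 = (+0.8197, +0.5728)
  (0,1): δ = 130.01°  ·
  (0,2): δ = 95.69°  ·
  (0,3): δ = 72.75°  ·
  (0,4): δ = 22.78°  ✓
  (0,5): δ = 48.16°  ·
  (0,6): δ = 87.59°  ·
  (0,7): δ = 124.74°  ·
  (1,2): δ = 145.67°  ·
  (1,3): δ = 122.74°  ·
  (1,4): δ = 72.77°  ·
  (1,5): δ = 1.83°  ✓
  (1,6): δ = 37.60°  ·
  (1,7): δ = 74.75°  ·
  (2,3): δ = 157.06°  ·
  (2,4): δ = 107.10°  ·
  (2,5): δ = 36.16°  ·
  (2,6): δ = 3.27°  ✓
  (2,7): δ = 40.42°  ·
  (3,4): δ = 130.03°  ·
  (3,5): δ = 59.09°  ·
  (3,6): δ = 19.66°  ✓
  (3,7): δ = 17.49°  ✓
  (4,5): δ = 109.06°  ·
  (4,6): δ = 69.63°  ·
  (4,7): δ = 32.48°  ✓
  (5,6): δ = 140.57°  ·
  (5,7): δ = 103.42°  ·
  (6,7): δ = 142.85°  ·
antipodal pairs: 6

count = 6; pairs: (0,4), (1,5), (2,6), (3,6), (3,7), (4,7)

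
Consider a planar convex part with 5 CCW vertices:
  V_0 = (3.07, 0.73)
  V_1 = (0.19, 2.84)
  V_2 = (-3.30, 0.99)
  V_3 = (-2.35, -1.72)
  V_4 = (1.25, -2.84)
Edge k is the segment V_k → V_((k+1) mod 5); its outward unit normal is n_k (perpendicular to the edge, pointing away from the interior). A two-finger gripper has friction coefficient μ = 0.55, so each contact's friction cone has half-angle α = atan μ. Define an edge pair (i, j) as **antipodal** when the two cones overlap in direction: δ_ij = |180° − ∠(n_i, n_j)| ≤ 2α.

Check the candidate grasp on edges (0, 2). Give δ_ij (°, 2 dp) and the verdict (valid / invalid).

δ = 34.45°, valid

α = atan 0.55 = 28.81°;  2α = 57.62°
edge 0: e_0 = (-2.88, +2.11);  n_0 = (+0.5910, +0.8067)
edge 2: e_2 = (+0.95, -2.71);  n_2 = (-0.9437, -0.3308)
∠(n_0, n_2) = 145.55°
δ = |180° − 145.55°| = 34.45°
34.45° ≤ 2α = 57.62°  →  valid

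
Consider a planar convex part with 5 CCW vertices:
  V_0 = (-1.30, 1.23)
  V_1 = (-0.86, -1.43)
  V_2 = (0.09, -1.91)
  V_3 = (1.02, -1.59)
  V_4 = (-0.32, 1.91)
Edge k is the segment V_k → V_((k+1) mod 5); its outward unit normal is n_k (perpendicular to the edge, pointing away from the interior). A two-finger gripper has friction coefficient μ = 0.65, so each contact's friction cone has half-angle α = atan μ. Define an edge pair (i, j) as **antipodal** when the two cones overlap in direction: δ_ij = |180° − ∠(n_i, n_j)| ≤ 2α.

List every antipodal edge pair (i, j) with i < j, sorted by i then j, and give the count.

α = atan 0.65 = 33.02°;  2α = 66.05°
n_0 = (-0.9866, -0.1632)
n_1 = (-0.4510, -0.8925)
n_2 = (+0.3254, -0.9456)
n_3 = (+0.9339, +0.3575)
n_4 = (-0.5701, +0.8216)
  (0,1): δ = 126.20°  ·
  (0,2): δ = 80.40°  ·
  (0,3): δ = 11.56°  ✓
  (0,4): δ = 115.36°  ·
  (1,2): δ = 134.21°  ·
  (1,3): δ = 42.24°  ✓
  (1,4): δ = 61.56°  ✓
  (2,3): δ = 88.04°  ·
  (2,4): δ = 15.77°  ✓
  (3,4): δ = 76.19°  ·
antipodal pairs: 4

count = 4; pairs: (0,3), (1,3), (1,4), (2,4)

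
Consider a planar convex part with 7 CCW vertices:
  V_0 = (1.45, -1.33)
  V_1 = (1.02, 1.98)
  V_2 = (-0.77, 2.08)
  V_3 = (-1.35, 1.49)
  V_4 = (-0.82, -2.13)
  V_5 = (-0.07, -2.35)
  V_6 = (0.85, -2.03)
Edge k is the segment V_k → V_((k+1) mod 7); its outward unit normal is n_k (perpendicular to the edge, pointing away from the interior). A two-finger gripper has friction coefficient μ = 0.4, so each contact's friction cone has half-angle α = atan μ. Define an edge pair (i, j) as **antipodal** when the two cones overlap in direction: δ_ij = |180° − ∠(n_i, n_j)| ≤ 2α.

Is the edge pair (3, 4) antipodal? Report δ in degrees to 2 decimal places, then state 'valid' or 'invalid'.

α = atan 0.4 = 21.80°;  2α = 43.60°
edge 3: e_3 = (+0.53, -3.62);  n_3 = (-0.9895, -0.1449)
edge 4: e_4 = (+0.75, -0.22);  n_4 = (-0.2815, -0.9596)
∠(n_3, n_4) = 65.32°
δ = |180° − 65.32°| = 114.68°
114.68° > 2α = 43.60°  →  invalid

δ = 114.68°, invalid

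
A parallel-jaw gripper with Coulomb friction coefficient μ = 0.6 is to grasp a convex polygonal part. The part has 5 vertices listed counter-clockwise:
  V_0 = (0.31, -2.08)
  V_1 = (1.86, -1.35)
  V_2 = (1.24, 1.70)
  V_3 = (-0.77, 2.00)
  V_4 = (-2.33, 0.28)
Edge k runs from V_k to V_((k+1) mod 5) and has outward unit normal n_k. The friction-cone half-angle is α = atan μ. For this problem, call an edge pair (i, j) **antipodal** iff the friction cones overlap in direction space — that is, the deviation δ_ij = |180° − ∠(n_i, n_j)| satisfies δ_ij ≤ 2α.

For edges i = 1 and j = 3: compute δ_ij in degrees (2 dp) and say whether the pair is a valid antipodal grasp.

α = atan 0.6 = 30.96°;  2α = 61.93°
edge 1: e_1 = (-0.62, +3.05);  n_1 = (+0.9800, +0.1992)
edge 3: e_3 = (-1.56, -1.72);  n_3 = (-0.7407, +0.6718)
∠(n_1, n_3) = 126.30°
δ = |180° − 126.30°| = 53.70°
53.70° ≤ 2α = 61.93°  →  valid

δ = 53.70°, valid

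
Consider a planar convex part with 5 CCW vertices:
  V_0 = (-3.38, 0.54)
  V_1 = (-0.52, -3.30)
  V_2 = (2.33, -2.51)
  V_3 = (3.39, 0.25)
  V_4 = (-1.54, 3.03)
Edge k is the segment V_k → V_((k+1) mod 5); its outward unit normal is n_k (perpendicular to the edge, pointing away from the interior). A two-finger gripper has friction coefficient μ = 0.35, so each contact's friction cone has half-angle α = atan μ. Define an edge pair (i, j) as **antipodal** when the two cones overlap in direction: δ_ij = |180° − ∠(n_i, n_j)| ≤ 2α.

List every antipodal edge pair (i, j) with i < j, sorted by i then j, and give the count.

count = 3; pairs: (0,3), (1,4), (2,4)

α = atan 0.35 = 19.29°;  2α = 38.58°
n_0 = (-0.8020, -0.5973)
n_1 = (+0.2671, -0.9637)
n_2 = (+0.9335, -0.3585)
n_3 = (+0.4912, +0.8711)
n_4 = (-0.8042, +0.5943)
  (0,1): δ = 111.19°  ·
  (0,2): δ = 57.69°  ·
  (0,3): δ = 23.90°  ✓
  (0,4): δ = 106.86°  ·
  (1,2): δ = 126.50°  ·
  (1,3): δ = 44.91°  ·
  (1,4): δ = 38.04°  ✓
  (2,3): δ = 98.41°  ·
  (2,4): δ = 15.45°  ✓
  (3,4): δ = 97.04°  ·
antipodal pairs: 3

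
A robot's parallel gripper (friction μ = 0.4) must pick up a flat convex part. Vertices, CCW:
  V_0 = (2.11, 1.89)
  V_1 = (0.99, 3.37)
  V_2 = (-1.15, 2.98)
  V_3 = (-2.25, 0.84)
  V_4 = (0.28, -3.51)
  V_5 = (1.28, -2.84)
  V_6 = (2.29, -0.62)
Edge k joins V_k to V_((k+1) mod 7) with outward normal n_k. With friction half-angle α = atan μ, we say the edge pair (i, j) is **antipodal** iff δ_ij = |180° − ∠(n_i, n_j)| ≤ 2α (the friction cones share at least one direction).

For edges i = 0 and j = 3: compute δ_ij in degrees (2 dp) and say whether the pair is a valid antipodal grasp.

α = atan 0.4 = 21.80°;  2α = 43.60°
edge 0: e_0 = (-1.12, +1.48);  n_0 = (+0.7974, +0.6034)
edge 3: e_3 = (+2.53, -4.35);  n_3 = (-0.8644, -0.5028)
∠(n_0, n_3) = 173.07°
δ = |180° − 173.07°| = 6.93°
6.93° ≤ 2α = 43.60°  →  valid

δ = 6.93°, valid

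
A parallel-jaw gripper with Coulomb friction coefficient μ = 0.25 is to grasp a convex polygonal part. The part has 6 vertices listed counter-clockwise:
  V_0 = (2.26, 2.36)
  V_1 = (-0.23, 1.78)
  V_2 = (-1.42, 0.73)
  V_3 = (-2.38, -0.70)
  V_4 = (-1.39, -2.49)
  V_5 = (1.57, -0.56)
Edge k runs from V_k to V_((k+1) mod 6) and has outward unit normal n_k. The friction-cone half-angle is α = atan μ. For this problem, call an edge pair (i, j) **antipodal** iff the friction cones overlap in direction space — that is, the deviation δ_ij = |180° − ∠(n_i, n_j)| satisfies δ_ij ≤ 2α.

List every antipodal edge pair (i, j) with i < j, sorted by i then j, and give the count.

count = 4; pairs: (0,4), (1,4), (2,4), (2,5)

α = atan 0.25 = 14.04°;  2α = 28.07°
n_0 = (-0.2269, +0.9739)
n_1 = (-0.6616, +0.7498)
n_2 = (-0.8303, +0.5574)
n_3 = (-0.8751, -0.4840)
n_4 = (+0.5462, -0.8377)
n_5 = (+0.9732, -0.2300)
  (0,1): δ = 151.69°  ·
  (0,2): δ = 136.99°  ·
  (0,3): δ = 74.17°  ·
  (0,4): δ = 19.99°  ✓
  (0,5): δ = 63.59°  ·
  (1,2): δ = 165.30°  ·
  (1,3): δ = 102.48°  ·
  (1,4): δ = 8.32°  ✓
  (1,5): δ = 35.28°  ·
  (2,3): δ = 117.18°  ·
  (2,4): δ = 23.02°  ✓
  (2,5): δ = 20.58°  ✓
  (3,4): δ = 85.84°  ·
  (3,5): δ = 42.24°  ·
  (4,5): δ = 136.40°  ·
antipodal pairs: 4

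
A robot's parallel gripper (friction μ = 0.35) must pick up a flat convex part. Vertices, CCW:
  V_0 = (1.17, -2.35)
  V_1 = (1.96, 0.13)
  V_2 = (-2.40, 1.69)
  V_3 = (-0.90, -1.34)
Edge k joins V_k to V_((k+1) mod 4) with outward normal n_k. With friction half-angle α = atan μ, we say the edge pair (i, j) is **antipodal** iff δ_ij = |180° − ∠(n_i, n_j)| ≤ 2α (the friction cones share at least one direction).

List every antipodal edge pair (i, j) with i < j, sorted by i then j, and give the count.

count = 1; pairs: (1,3)

α = atan 0.35 = 19.29°;  2α = 38.58°
n_0 = (+0.9528, -0.3035)
n_1 = (+0.3369, +0.9415)
n_2 = (-0.8962, -0.4437)
n_3 = (-0.4385, -0.8987)
  (0,1): δ = 92.02°  ·
  (0,2): δ = 44.01°  ·
  (0,3): δ = 81.66°  ·
  (1,2): δ = 43.98°  ·
  (1,3): δ = 6.32°  ✓
  (2,3): δ = 142.35°  ·
antipodal pairs: 1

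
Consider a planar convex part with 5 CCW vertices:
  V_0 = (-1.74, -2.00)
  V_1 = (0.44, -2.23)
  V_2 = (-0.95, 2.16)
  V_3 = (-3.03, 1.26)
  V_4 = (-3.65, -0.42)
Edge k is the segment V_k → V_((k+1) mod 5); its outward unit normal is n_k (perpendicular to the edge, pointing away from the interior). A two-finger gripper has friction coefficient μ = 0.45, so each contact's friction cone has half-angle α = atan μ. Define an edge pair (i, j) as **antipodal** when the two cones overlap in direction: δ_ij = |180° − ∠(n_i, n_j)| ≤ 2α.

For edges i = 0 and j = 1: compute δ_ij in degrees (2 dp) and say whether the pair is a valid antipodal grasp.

δ = 66.41°, invalid

α = atan 0.45 = 24.23°;  2α = 48.46°
edge 0: e_0 = (+2.18, -0.23);  n_0 = (-0.1049, -0.9945)
edge 1: e_1 = (-1.39, +4.39);  n_1 = (+0.9534, +0.3019)
∠(n_0, n_1) = 113.59°
δ = |180° − 113.59°| = 66.41°
66.41° > 2α = 48.46°  →  invalid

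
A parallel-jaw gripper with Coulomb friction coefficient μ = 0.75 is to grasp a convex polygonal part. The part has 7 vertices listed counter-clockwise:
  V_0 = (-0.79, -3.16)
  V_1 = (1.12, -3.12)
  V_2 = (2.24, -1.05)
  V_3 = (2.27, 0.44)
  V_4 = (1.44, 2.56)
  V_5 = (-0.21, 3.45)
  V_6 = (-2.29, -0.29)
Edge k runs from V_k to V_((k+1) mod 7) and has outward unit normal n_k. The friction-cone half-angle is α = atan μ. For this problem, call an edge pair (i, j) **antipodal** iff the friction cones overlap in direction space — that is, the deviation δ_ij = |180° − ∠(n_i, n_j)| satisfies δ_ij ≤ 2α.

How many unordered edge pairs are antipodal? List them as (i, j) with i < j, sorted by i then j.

α = atan 0.75 = 36.87°;  2α = 73.74°
n_0 = (+0.0209, -0.9998)
n_1 = (+0.8795, -0.4759)
n_2 = (+0.9998, -0.0201)
n_3 = (+0.9312, +0.3646)
n_4 = (+0.4747, +0.8801)
n_5 = (-0.8739, +0.4860)
n_6 = (-0.8863, -0.4632)
  (0,1): δ = 119.62°  ·
  (0,2): δ = 92.35°  ·
  (0,3): δ = 69.82°  ✓
  (0,4): δ = 29.54°  ✓
  (0,5): δ = 59.72°  ✓
  (0,6): δ = 116.39°  ·
  (1,2): δ = 152.74°  ·
  (1,3): δ = 130.20°  ·
  (1,4): δ = 89.93°  ·
  (1,5): δ = 0.66°  ✓
  (1,6): δ = 56.01°  ✓
  (2,3): δ = 157.47°  ·
  (2,4): δ = 117.19°  ·
  (2,5): δ = 27.93°  ✓
  (2,6): δ = 28.75°  ✓
  (3,4): δ = 139.72°  ·
  (3,5): δ = 50.46°  ✓
  (3,6): δ = 6.21°  ✓
  (4,5): δ = 90.74°  ·
  (4,6): δ = 34.06°  ✓
  (5,6): δ = 123.33°  ·
antipodal pairs: 10

count = 10; pairs: (0,3), (0,4), (0,5), (1,5), (1,6), (2,5), (2,6), (3,5), (3,6), (4,6)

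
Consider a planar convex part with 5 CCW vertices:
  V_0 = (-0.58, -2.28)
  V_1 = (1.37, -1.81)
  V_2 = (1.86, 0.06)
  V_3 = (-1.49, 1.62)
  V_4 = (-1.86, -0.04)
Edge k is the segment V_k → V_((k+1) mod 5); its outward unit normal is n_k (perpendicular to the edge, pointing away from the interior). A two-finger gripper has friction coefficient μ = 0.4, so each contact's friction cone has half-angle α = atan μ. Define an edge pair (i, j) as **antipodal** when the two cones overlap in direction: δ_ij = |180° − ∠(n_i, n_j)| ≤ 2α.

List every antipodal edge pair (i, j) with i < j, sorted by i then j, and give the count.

count = 3; pairs: (0,2), (1,3), (2,4)

α = atan 0.4 = 21.80°;  2α = 43.60°
n_0 = (+0.2343, -0.9722)
n_1 = (+0.9673, -0.2535)
n_2 = (+0.4221, +0.9065)
n_3 = (-0.9760, +0.2176)
n_4 = (-0.8682, -0.4961)
  (0,1): δ = 118.23°  ·
  (0,2): δ = 38.52°  ✓
  (0,3): δ = 63.88°  ·
  (0,4): δ = 106.19°  ·
  (1,2): δ = 100.29°  ·
  (1,3): δ = 2.12°  ✓
  (1,4): δ = 44.43°  ·
  (2,3): δ = 77.60°  ·
  (2,4): δ = 35.29°  ✓
  (3,4): δ = 137.69°  ·
antipodal pairs: 3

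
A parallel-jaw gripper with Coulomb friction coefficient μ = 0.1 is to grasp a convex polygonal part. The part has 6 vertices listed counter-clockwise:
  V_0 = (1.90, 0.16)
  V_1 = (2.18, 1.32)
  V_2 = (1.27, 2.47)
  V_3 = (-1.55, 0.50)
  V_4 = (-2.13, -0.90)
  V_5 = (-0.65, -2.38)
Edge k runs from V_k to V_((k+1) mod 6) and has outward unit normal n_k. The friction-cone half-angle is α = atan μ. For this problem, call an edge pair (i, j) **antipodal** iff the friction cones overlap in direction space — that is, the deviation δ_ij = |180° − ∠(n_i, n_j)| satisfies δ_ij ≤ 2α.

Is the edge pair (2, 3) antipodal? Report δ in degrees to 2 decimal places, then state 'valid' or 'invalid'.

δ = 147.44°, invalid

α = atan 0.1 = 5.71°;  2α = 11.42°
edge 2: e_2 = (-2.82, -1.97);  n_2 = (-0.5727, +0.8198)
edge 3: e_3 = (-0.58, -1.40);  n_3 = (-0.9239, +0.3827)
∠(n_2, n_3) = 32.56°
δ = |180° − 32.56°| = 147.44°
147.44° > 2α = 11.42°  →  invalid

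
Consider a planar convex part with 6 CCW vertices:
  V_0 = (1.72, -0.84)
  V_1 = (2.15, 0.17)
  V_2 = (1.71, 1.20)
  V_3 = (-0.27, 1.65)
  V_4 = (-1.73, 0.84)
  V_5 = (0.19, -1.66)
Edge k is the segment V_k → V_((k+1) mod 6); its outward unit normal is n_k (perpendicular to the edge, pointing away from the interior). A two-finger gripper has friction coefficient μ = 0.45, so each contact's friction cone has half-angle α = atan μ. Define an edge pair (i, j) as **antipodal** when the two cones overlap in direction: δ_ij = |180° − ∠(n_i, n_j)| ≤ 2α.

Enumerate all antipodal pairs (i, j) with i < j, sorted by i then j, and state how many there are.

count = 5; pairs: (0,3), (1,4), (2,4), (2,5), (3,5)

α = atan 0.45 = 24.23°;  2α = 48.46°
n_0 = (+0.9201, -0.3917)
n_1 = (+0.9196, +0.3928)
n_2 = (+0.2216, +0.9751)
n_3 = (-0.4851, +0.8744)
n_4 = (-0.7931, -0.6091)
n_5 = (+0.4724, -0.8814)
  (0,1): δ = 133.81°  ·
  (0,2): δ = 79.74°  ·
  (0,3): δ = 37.92°  ✓
  (0,4): δ = 60.59°  ·
  (0,5): δ = 141.25°  ·
  (1,2): δ = 125.94°  ·
  (1,3): δ = 84.11°  ·
  (1,4): δ = 14.39°  ✓
  (1,5): δ = 95.06°  ·
  (2,3): δ = 138.17°  ·
  (2,4): δ = 39.67°  ✓
  (2,5): δ = 40.99°  ✓
  (3,4): δ = 81.50°  ·
  (3,5): δ = 0.83°  ✓
  (4,5): δ = 99.34°  ·
antipodal pairs: 5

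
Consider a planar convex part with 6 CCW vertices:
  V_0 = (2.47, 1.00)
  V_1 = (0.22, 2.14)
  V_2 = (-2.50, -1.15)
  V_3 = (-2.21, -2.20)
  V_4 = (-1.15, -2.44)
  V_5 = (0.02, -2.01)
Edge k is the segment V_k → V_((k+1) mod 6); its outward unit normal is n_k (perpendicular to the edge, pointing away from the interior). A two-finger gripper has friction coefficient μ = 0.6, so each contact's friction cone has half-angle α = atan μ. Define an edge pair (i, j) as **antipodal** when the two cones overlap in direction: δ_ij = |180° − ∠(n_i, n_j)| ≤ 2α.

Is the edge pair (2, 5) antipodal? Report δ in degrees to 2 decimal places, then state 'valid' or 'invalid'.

δ = 54.58°, valid

α = atan 0.6 = 30.96°;  2α = 61.93°
edge 2: e_2 = (+0.29, -1.05);  n_2 = (-0.9639, -0.2662)
edge 5: e_5 = (+2.45, +3.01);  n_5 = (+0.7756, -0.6313)
∠(n_2, n_5) = 125.42°
δ = |180° − 125.42°| = 54.58°
54.58° ≤ 2α = 61.93°  →  valid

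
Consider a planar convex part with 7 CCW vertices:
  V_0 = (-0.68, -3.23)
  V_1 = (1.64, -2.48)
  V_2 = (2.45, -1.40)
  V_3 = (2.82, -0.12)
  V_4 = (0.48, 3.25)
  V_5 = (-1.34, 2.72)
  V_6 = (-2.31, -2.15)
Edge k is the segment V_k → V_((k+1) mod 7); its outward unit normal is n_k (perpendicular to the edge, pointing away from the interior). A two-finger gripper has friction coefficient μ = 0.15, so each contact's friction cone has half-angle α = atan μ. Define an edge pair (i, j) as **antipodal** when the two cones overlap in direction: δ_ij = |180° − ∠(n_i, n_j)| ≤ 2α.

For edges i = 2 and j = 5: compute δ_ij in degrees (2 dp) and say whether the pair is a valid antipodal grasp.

δ = 4.86°, valid

α = atan 0.15 = 8.53°;  2α = 17.06°
edge 2: e_2 = (+0.37, +1.28);  n_2 = (+0.9607, -0.2777)
edge 5: e_5 = (-0.97, -4.87);  n_5 = (-0.9807, +0.1953)
∠(n_2, n_5) = 175.14°
δ = |180° − 175.14°| = 4.86°
4.86° ≤ 2α = 17.06°  →  valid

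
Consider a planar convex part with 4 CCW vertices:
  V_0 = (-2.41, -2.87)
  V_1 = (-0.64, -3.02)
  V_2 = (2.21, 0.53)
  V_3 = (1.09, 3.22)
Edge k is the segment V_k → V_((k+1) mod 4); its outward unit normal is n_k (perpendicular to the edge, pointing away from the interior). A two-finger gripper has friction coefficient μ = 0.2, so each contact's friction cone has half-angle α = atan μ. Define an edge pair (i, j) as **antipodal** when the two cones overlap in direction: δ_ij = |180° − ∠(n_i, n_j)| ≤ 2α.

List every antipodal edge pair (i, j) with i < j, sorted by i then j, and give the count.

α = atan 0.2 = 11.31°;  2α = 22.62°
n_0 = (-0.0844, -0.9964)
n_1 = (+0.7798, -0.6260)
n_2 = (+0.9232, +0.3844)
n_3 = (-0.8670, +0.4983)
  (0,1): δ = 123.91°  ·
  (0,2): δ = 62.55°  ·
  (0,3): δ = 64.96°  ·
  (1,2): δ = 118.64°  ·
  (1,3): δ = 8.87°  ✓
  (2,3): δ = 52.49°  ·
antipodal pairs: 1

count = 1; pairs: (1,3)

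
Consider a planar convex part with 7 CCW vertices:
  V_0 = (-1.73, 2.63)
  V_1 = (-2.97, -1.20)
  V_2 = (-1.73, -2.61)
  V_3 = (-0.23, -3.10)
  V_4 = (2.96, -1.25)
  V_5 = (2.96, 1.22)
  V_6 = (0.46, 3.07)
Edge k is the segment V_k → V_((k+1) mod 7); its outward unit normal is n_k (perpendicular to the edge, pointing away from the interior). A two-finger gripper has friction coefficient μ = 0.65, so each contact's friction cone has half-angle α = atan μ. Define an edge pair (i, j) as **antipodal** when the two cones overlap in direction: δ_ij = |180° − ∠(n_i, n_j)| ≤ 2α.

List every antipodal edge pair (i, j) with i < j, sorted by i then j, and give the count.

count = 8; pairs: (0,3), (0,4), (1,4), (1,5), (1,6), (2,5), (2,6), (3,6)

α = atan 0.65 = 33.02°;  2α = 66.05°
n_0 = (-0.9514, +0.3080)
n_1 = (-0.7509, -0.6604)
n_2 = (-0.3105, -0.9506)
n_3 = (+0.5017, -0.8651)
n_4 = (+1.0000, -0.0000)
n_5 = (+0.5948, +0.8038)
n_6 = (-0.1970, +0.9804)
  (0,1): δ = 120.73°  ·
  (0,2): δ = 90.15°  ·
  (0,3): δ = 41.95°  ✓
  (0,4): δ = 17.94°  ✓
  (0,5): δ = 71.44°  ·
  (0,6): δ = 119.30°  ·
  (1,2): δ = 149.42°  ·
  (1,3): δ = 101.22°  ·
  (1,4): δ = 41.33°  ✓
  (1,5): δ = 12.17°  ✓
  (1,6): δ = 60.03°  ✓
  (2,3): δ = 131.80°  ·
  (2,4): δ = 71.91°  ·
  (2,5): δ = 18.41°  ✓
  (2,6): δ = 29.45°  ✓
  (3,4): δ = 120.11°  ·
  (3,5): δ = 66.61°  ·
  (3,6): δ = 18.75°  ✓
  (4,5): δ = 126.50°  ·
  (4,6): δ = 78.64°  ·
  (5,6): δ = 132.14°  ·
antipodal pairs: 8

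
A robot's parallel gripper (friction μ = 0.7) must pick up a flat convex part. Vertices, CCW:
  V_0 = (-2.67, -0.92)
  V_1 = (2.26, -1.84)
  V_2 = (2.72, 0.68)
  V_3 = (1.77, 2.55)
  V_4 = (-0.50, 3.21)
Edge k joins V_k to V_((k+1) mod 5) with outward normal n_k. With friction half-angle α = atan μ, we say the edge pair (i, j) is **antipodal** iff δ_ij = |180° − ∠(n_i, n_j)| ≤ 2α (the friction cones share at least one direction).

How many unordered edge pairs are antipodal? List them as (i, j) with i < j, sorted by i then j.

count = 4; pairs: (0,2), (0,3), (1,4), (2,4)

α = atan 0.7 = 34.99°;  2α = 69.98°
n_0 = (-0.1834, -0.9830)
n_1 = (+0.9837, -0.1796)
n_2 = (+0.8915, +0.4529)
n_3 = (+0.2792, +0.9602)
n_4 = (-0.8852, +0.4651)
  (0,1): δ = 89.77°  ·
  (0,2): δ = 52.50°  ✓
  (0,3): δ = 5.64°  ✓
  (0,4): δ = 72.85°  ·
  (1,2): δ = 142.72°  ·
  (1,3): δ = 95.87°  ·
  (1,4): δ = 17.37°  ✓
  (2,3): δ = 133.14°  ·
  (2,4): δ = 54.65°  ✓
  (3,4): δ = 101.51°  ·
antipodal pairs: 4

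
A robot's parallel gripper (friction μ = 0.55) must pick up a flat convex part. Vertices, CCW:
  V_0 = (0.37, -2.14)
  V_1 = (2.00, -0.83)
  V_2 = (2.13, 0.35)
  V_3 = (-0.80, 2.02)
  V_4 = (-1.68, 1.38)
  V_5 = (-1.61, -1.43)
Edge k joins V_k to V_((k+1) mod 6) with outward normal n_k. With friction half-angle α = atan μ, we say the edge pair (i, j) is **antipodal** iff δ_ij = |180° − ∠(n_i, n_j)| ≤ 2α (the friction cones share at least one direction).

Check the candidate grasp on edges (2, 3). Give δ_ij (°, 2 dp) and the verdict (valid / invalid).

α = atan 0.55 = 28.81°;  2α = 57.62°
edge 2: e_2 = (-2.93, +1.67);  n_2 = (+0.4952, +0.8688)
edge 3: e_3 = (-0.88, -0.64);  n_3 = (-0.5882, +0.8087)
∠(n_2, n_3) = 65.71°
δ = |180° − 65.71°| = 114.29°
114.29° > 2α = 57.62°  →  invalid

δ = 114.29°, invalid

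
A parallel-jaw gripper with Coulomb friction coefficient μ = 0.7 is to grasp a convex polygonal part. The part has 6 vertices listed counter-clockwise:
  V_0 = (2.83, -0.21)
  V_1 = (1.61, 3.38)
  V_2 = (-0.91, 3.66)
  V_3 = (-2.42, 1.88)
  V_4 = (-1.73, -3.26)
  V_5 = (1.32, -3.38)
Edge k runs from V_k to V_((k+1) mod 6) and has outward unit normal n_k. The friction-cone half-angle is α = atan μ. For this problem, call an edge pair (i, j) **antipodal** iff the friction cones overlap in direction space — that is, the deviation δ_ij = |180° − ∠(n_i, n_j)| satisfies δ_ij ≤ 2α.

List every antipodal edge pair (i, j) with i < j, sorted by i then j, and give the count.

α = atan 0.7 = 34.99°;  2α = 69.98°
n_0 = (+0.9468, +0.3218)
n_1 = (+0.1104, +0.9939)
n_2 = (-0.7626, +0.6469)
n_3 = (-0.9911, -0.1330)
n_4 = (-0.0393, -0.9992)
n_5 = (+0.9028, -0.4300)
  (0,1): δ = 115.11°  ·
  (0,2): δ = 59.08°  ✓
  (0,3): δ = 11.12°  ✓
  (0,4): δ = 68.98°  ✓
  (0,5): δ = 135.76°  ·
  (1,2): δ = 123.97°  ·
  (1,3): δ = 76.01°  ·
  (1,4): δ = 4.09°  ✓
  (1,5): δ = 70.87°  ·
  (2,3): δ = 132.05°  ·
  (2,4): δ = 51.94°  ✓
  (2,5): δ = 14.84°  ✓
  (3,4): δ = 99.90°  ·
  (3,5): δ = 33.12°  ✓
  (4,5): δ = 113.22°  ·
antipodal pairs: 7

count = 7; pairs: (0,2), (0,3), (0,4), (1,4), (2,4), (2,5), (3,5)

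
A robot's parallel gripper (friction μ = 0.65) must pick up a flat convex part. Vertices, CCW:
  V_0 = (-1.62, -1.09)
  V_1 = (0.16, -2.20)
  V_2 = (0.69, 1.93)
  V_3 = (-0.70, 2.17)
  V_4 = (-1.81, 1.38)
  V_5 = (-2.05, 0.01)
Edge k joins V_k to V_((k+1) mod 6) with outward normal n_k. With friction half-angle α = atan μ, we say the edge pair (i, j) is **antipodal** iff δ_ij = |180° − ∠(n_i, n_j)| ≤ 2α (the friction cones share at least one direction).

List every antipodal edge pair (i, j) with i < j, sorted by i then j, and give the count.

count = 6; pairs: (0,1), (0,2), (1,3), (1,4), (1,5), (2,5)

α = atan 0.65 = 33.02°;  2α = 66.05°
n_0 = (-0.5291, -0.8485)
n_1 = (+0.9919, -0.1273)
n_2 = (+0.1701, +0.9854)
n_3 = (-0.5798, +0.8147)
n_4 = (-0.9850, +0.1726)
n_5 = (-0.9314, -0.3641)
  (0,1): δ = 65.37°  ✓
  (0,2): δ = 22.15°  ✓
  (0,3): δ = 67.39°  ·
  (0,4): δ = 112.01°  ·
  (0,5): δ = 143.30°  ·
  (1,2): δ = 92.48°  ·
  (1,3): δ = 47.25°  ✓
  (1,4): δ = 2.62°  ✓
  (1,5): δ = 28.66°  ✓
  (2,3): δ = 134.76°  ·
  (2,4): δ = 90.14°  ·
  (2,5): δ = 58.85°  ✓
  (3,4): δ = 135.38°  ·
  (3,5): δ = 104.09°  ·
  (4,5): δ = 148.71°  ·
antipodal pairs: 6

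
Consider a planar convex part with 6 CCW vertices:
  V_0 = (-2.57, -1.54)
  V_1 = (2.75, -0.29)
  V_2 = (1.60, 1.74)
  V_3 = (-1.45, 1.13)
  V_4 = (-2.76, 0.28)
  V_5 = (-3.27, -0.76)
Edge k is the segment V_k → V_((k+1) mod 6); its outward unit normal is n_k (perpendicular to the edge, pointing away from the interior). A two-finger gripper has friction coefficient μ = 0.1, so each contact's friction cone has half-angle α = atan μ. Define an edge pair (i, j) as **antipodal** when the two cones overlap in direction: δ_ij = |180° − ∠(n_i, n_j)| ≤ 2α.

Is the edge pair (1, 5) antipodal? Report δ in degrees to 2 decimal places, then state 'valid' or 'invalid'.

α = atan 0.1 = 5.71°;  2α = 11.42°
edge 1: e_1 = (-1.15, +2.03);  n_1 = (+0.8701, +0.4929)
edge 5: e_5 = (+0.70, -0.78);  n_5 = (-0.7442, -0.6679)
∠(n_1, n_5) = 167.63°
δ = |180° − 167.63°| = 12.37°
12.37° > 2α = 11.42°  →  invalid

δ = 12.37°, invalid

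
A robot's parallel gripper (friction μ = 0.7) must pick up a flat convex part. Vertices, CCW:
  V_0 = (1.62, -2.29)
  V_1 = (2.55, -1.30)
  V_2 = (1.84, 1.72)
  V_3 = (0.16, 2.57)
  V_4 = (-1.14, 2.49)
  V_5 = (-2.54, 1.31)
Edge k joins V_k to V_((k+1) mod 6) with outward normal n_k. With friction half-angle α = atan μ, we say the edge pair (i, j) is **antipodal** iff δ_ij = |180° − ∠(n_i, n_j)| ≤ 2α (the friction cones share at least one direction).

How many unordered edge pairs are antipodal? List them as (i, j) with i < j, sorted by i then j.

α = atan 0.7 = 34.99°;  2α = 69.98°
n_0 = (+0.7288, -0.6847)
n_1 = (+0.9735, +0.2289)
n_2 = (+0.4515, +0.8923)
n_3 = (-0.0614, +0.9981)
n_4 = (-0.6445, +0.7646)
n_5 = (-0.6544, -0.7562)
  (0,1): δ = 123.56°  ·
  (0,2): δ = 73.63°  ·
  (0,3): δ = 43.27°  ✓
  (0,4): δ = 6.66°  ✓
  (0,5): δ = 92.34°  ·
  (1,2): δ = 130.07°  ·
  (1,3): δ = 99.71°  ·
  (1,4): δ = 63.10°  ✓
  (1,5): δ = 35.90°  ✓
  (2,3): δ = 149.64°  ·
  (2,4): δ = 113.04°  ·
  (2,5): δ = 14.04°  ✓
  (3,4): δ = 143.40°  ·
  (3,5): δ = 44.39°  ✓
  (4,5): δ = 81.00°  ·
antipodal pairs: 6

count = 6; pairs: (0,3), (0,4), (1,4), (1,5), (2,5), (3,5)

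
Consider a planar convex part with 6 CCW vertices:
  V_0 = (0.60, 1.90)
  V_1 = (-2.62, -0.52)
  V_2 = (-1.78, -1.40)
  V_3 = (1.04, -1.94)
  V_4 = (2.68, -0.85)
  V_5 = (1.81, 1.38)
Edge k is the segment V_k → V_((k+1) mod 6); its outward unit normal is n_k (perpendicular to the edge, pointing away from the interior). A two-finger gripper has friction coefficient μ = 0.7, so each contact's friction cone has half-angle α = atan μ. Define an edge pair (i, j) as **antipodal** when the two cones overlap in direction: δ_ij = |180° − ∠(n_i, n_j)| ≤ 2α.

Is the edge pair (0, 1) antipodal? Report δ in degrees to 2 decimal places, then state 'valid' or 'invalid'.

α = atan 0.7 = 34.99°;  2α = 69.98°
edge 0: e_0 = (-3.22, -2.42);  n_0 = (-0.6008, +0.7994)
edge 1: e_1 = (+0.84, -0.88);  n_1 = (-0.7234, -0.6905)
∠(n_0, n_1) = 96.74°
δ = |180° − 96.74°| = 83.26°
83.26° > 2α = 69.98°  →  invalid

δ = 83.26°, invalid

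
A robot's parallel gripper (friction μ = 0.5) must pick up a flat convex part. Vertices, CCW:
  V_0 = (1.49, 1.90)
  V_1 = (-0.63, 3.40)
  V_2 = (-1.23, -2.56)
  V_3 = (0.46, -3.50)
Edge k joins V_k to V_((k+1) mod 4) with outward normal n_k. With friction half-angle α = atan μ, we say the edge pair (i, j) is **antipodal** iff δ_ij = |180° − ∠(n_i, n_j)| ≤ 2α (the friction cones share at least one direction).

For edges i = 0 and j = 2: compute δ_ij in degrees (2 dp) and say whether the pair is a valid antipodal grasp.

α = atan 0.5 = 26.57°;  2α = 53.13°
edge 0: e_0 = (-2.12, +1.50);  n_0 = (+0.5776, +0.8163)
edge 2: e_2 = (+1.69, -0.94);  n_2 = (-0.4861, -0.8739)
∠(n_0, n_2) = 173.80°
δ = |180° − 173.80°| = 6.20°
6.20° ≤ 2α = 53.13°  →  valid

δ = 6.20°, valid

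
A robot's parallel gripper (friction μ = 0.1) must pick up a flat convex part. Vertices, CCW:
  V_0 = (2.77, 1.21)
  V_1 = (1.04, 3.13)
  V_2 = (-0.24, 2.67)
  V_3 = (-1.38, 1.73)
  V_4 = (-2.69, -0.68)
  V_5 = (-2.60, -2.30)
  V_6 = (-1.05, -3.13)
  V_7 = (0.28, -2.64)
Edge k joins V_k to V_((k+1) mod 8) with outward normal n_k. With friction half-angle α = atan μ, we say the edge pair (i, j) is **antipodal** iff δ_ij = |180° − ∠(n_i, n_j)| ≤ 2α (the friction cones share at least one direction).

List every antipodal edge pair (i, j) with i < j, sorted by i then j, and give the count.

count = 2; pairs: (1,6), (3,7)

α = atan 0.1 = 5.71°;  2α = 11.42°
n_0 = (+0.7429, +0.6694)
n_1 = (-0.3382, +0.9411)
n_2 = (-0.6362, +0.7715)
n_3 = (-0.8786, +0.4776)
n_4 = (-0.9985, -0.0555)
n_5 = (-0.4721, -0.8816)
n_6 = (+0.3457, -0.9383)
n_7 = (+0.8397, -0.5431)
  (0,1): δ = 112.25°  ·
  (0,2): δ = 92.51°  ·
  (0,3): δ = 70.55°  ·
  (0,4): δ = 38.84°  ·
  (0,5): δ = 19.81°  ·
  (0,6): δ = 68.20°  ·
  (0,7): δ = 105.09°  ·
  (1,2): δ = 160.26°  ·
  (1,3): δ = 138.29°  ·
  (1,4): δ = 106.59°  ·
  (1,5): δ = 47.94°  ·
  (1,6): δ = 0.46°  ✓
  (1,7): δ = 37.34°  ·
  (2,3): δ = 158.03°  ·
  (2,4): δ = 126.33°  ·
  (2,5): δ = 67.68°  ·
  (2,6): δ = 19.28°  ·
  (2,7): δ = 17.60°  ·
  (3,4): δ = 148.29°  ·
  (3,5): δ = 89.64°  ·
  (3,6): δ = 41.25°  ·
  (3,7): δ = 4.37°  ✓
  (4,5): δ = 121.35°  ·
  (4,6): δ = 72.95°  ·
  (4,7): δ = 36.07°  ·
  (5,6): δ = 131.61°  ·
  (5,7): δ = 94.72°  ·
  (6,7): δ = 143.12°  ·
antipodal pairs: 2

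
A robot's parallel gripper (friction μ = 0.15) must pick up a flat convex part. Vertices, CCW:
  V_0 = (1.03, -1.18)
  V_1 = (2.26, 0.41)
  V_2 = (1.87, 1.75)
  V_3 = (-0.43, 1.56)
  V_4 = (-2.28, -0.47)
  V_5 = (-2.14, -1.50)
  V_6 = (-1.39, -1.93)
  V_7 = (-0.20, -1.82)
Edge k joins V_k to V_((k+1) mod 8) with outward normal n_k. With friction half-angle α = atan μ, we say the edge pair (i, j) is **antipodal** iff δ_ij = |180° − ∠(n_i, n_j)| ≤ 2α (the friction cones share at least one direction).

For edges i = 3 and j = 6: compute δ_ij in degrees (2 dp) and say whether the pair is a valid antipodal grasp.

α = atan 0.15 = 8.53°;  2α = 17.06°
edge 3: e_3 = (-1.85, -2.03);  n_3 = (-0.7391, +0.6736)
edge 6: e_6 = (+1.19, +0.11);  n_6 = (+0.0920, -0.9958)
∠(n_3, n_6) = 137.63°
δ = |180° − 137.63°| = 42.37°
42.37° > 2α = 17.06°  →  invalid

δ = 42.37°, invalid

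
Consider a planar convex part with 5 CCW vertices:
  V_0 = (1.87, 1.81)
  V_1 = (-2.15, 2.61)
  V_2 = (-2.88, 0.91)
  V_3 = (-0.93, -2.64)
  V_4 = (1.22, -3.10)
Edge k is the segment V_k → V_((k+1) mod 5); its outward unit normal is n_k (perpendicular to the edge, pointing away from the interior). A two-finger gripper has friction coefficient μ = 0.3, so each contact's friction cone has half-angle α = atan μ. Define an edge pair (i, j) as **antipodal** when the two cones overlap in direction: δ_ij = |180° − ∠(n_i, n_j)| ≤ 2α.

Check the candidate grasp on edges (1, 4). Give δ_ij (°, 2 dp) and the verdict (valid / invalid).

δ = 15.70°, valid

α = atan 0.3 = 16.70°;  2α = 33.40°
edge 1: e_1 = (-0.73, -1.70);  n_1 = (-0.9189, +0.3946)
edge 4: e_4 = (+0.65, +4.91);  n_4 = (+0.9914, -0.1312)
∠(n_1, n_4) = 164.30°
δ = |180° − 164.30°| = 15.70°
15.70° ≤ 2α = 33.40°  →  valid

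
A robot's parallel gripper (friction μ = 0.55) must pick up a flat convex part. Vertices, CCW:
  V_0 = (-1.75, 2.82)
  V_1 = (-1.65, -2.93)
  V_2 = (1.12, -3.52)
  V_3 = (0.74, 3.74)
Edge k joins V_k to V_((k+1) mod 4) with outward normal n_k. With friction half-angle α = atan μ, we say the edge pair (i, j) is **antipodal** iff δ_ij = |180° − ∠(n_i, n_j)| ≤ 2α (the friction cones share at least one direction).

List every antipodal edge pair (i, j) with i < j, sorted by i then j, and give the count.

count = 2; pairs: (0,2), (1,3)

α = atan 0.55 = 28.81°;  2α = 57.62°
n_0 = (-0.9998, -0.0174)
n_1 = (-0.2083, -0.9781)
n_2 = (+0.9986, +0.0523)
n_3 = (-0.3466, +0.9380)
  (0,1): δ = 103.02°  ·
  (0,2): δ = 2.00°  ✓
  (0,3): δ = 109.28°  ·
  (1,2): δ = 74.98°  ·
  (1,3): δ = 32.30°  ✓
  (2,3): δ = 72.72°  ·
antipodal pairs: 2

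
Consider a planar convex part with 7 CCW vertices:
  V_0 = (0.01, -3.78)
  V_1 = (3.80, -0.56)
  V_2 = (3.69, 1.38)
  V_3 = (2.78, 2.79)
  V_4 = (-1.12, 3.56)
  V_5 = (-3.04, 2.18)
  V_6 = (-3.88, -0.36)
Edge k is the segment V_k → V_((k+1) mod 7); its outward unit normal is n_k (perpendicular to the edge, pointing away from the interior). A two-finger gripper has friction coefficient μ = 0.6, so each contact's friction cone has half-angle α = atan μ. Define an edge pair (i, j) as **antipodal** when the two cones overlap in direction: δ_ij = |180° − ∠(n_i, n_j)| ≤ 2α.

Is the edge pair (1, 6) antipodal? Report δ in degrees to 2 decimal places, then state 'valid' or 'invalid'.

α = atan 0.6 = 30.96°;  2α = 61.93°
edge 1: e_1 = (-0.11, +1.94);  n_1 = (+0.9984, +0.0566)
edge 6: e_6 = (+3.89, -3.42);  n_6 = (-0.6603, -0.7510)
∠(n_1, n_6) = 134.57°
δ = |180° − 134.57°| = 45.43°
45.43° ≤ 2α = 61.93°  →  valid

δ = 45.43°, valid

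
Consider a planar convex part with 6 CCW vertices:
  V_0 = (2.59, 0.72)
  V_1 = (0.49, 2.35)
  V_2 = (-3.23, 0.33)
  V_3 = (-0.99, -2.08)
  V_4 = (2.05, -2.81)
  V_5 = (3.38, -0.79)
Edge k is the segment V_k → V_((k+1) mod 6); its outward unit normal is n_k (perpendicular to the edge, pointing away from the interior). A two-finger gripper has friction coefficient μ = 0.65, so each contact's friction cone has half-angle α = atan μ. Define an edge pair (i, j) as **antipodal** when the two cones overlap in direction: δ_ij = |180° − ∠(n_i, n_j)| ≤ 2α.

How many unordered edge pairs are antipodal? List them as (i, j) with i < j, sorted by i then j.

α = atan 0.65 = 33.02°;  2α = 66.05°
n_0 = (+0.6132, +0.7900)
n_1 = (-0.4772, +0.8788)
n_2 = (-0.7325, -0.6808)
n_3 = (-0.2335, -0.9724)
n_4 = (+0.8352, -0.5499)
n_5 = (+0.8861, +0.4636)
  (0,1): δ = 113.68°  ·
  (0,2): δ = 9.28°  ✓
  (0,3): δ = 24.32°  ✓
  (0,4): δ = 94.46°  ·
  (0,5): δ = 155.44°  ·
  (1,2): δ = 75.60°  ·
  (1,3): δ = 42.01°  ✓
  (1,4): δ = 28.14°  ✓
  (1,5): δ = 89.12°  ·
  (2,3): δ = 146.41°  ·
  (2,4): δ = 76.27°  ·
  (2,5): δ = 15.29°  ✓
  (3,4): δ = 109.86°  ·
  (3,5): δ = 48.88°  ✓
  (4,5): δ = 119.02°  ·
antipodal pairs: 6

count = 6; pairs: (0,2), (0,3), (1,3), (1,4), (2,5), (3,5)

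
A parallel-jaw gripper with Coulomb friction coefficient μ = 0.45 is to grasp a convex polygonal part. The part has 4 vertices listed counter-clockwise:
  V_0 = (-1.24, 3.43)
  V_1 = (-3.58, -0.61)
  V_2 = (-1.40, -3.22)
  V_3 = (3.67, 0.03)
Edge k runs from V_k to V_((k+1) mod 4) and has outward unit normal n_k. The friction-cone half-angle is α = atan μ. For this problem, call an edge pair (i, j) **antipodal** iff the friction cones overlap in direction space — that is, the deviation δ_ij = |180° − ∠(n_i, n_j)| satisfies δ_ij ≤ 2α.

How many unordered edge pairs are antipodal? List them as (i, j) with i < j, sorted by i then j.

α = atan 0.45 = 24.23°;  2α = 48.46°
n_0 = (-0.8653, +0.5012)
n_1 = (-0.7675, -0.6411)
n_2 = (+0.5397, -0.8419)
n_3 = (+0.5693, +0.8221)
  (0,1): δ = 110.05°  ·
  (0,2): δ = 27.26°  ✓
  (0,3): δ = 85.38°  ·
  (1,2): δ = 97.21°  ·
  (1,3): δ = 15.43°  ✓
  (2,3): δ = 67.36°  ·
antipodal pairs: 2

count = 2; pairs: (0,2), (1,3)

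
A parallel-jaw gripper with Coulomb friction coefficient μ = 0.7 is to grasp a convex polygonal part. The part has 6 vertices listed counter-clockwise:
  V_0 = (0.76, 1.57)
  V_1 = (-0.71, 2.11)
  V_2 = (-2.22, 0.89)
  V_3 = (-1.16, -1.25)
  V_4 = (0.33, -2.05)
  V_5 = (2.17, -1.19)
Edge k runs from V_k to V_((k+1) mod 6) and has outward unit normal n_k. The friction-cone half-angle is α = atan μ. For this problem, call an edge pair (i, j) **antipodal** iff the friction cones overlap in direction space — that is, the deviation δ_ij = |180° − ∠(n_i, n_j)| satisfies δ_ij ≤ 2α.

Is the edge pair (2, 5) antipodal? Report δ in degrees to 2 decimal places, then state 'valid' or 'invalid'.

δ = 0.71°, valid

α = atan 0.7 = 34.99°;  2α = 69.98°
edge 2: e_2 = (+1.06, -2.14);  n_2 = (-0.8961, -0.4439)
edge 5: e_5 = (-1.41, +2.76);  n_5 = (+0.8905, +0.4549)
∠(n_2, n_5) = 179.29°
δ = |180° − 179.29°| = 0.71°
0.71° ≤ 2α = 69.98°  →  valid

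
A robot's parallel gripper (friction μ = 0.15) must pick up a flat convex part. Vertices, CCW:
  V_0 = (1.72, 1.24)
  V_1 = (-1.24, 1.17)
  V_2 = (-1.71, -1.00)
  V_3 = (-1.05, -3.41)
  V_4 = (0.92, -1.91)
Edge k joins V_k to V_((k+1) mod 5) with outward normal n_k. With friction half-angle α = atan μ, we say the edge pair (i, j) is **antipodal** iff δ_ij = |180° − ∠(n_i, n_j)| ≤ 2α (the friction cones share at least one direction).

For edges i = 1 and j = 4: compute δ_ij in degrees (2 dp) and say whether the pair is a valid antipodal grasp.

α = atan 0.15 = 8.53°;  2α = 17.06°
edge 1: e_1 = (-0.47, -2.17);  n_1 = (-0.9773, +0.2117)
edge 4: e_4 = (+0.80, +3.15);  n_4 = (+0.9692, -0.2462)
∠(n_1, n_4) = 177.97°
δ = |180° − 177.97°| = 2.03°
2.03° ≤ 2α = 17.06°  →  valid

δ = 2.03°, valid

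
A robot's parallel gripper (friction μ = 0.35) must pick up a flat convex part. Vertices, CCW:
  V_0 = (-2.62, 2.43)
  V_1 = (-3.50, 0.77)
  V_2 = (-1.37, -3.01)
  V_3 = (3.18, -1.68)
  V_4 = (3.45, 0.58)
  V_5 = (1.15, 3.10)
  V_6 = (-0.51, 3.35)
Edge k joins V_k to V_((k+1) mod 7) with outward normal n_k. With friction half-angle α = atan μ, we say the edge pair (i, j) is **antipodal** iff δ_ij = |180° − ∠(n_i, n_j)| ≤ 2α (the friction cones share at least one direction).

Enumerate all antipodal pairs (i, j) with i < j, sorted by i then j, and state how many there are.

α = atan 0.35 = 19.29°;  2α = 38.58°
n_0 = (-0.8835, +0.4684)
n_1 = (-0.8712, -0.4909)
n_2 = (+0.2806, -0.9598)
n_3 = (+0.9929, -0.1186)
n_4 = (+0.7386, +0.6741)
n_5 = (+0.1489, +0.9888)
n_6 = (-0.3997, +0.9167)
  (0,1): δ = 122.67°  ·
  (0,2): δ = 45.78°  ·
  (0,3): δ = 21.12°  ✓
  (0,4): δ = 70.32°  ·
  (0,5): δ = 109.36°  ·
  (0,6): δ = 141.49°  ·
  (1,2): δ = 103.11°  ·
  (1,3): δ = 36.21°  ✓
  (1,4): δ = 12.99°  ✓
  (1,5): δ = 52.03°  ·
  (1,6): δ = 84.16°  ·
  (2,3): δ = 113.11°  ·
  (2,4): δ = 63.91°  ·
  (2,5): δ = 24.86°  ✓
  (2,6): δ = 7.26°  ✓
  (3,4): δ = 130.80°  ·
  (3,5): δ = 91.75°  ·
  (3,6): δ = 59.63°  ·
  (4,5): δ = 140.95°  ·
  (4,6): δ = 108.83°  ·
  (5,6): δ = 147.88°  ·
antipodal pairs: 5

count = 5; pairs: (0,3), (1,3), (1,4), (2,5), (2,6)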